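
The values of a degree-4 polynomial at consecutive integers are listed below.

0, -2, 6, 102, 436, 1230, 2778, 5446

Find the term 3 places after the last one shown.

24910

First differences: -2, 8, 96, 334, 794, 1548, 2668
Second differences: 10, 88, 238, 460, 754, 1120
Third differences: 78, 150, 222, 294, 366
Fourth differences: 72, 72, 72, 72
The fourth differences are constant (72).
366 + 72 = 438;  1120 + 438 = 1558;  2668 + 1558 = 4226;  5446 + 4226 = 9672
438 + 72 = 510;  1558 + 510 = 2068;  4226 + 2068 = 6294;  9672 + 6294 = 15966
510 + 72 = 582;  2068 + 582 = 2650;  6294 + 2650 = 8944;  15966 + 8944 = 24910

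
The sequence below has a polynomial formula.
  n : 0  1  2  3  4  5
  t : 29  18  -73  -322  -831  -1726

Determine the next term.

-11 , -91 , -249 , -509 , -895
-80 , -158 , -260 , -386
-78 , -102 , -126
-24 , -24
The fourth differences are constant (-24).
-126 − 24 = -150;  -386 − 150 = -536;  -895 − 536 = -1431;  -1726 − 1431 = -3157

-3157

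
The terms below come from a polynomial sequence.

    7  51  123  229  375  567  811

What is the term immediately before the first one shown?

D1: 44  72  106  146  192  244
D2: 28  34  40  46  52
D3: 6  6  6  6
The third differences are constant at 6.
Work back: 28 − 6 = 22;  44 − 22 = 22;  7 − 22 = -15

-15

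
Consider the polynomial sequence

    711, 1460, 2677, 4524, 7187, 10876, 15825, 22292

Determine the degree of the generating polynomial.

First differences: 749, 1217, 1847, 2663, 3689, 4949, 6467
Second differences: 468, 630, 816, 1026, 1260, 1518
Third differences: 162, 186, 210, 234, 258
Fourth differences: 24, 24, 24, 24
The fourth differences are constant, so the polynomial has degree 4.

4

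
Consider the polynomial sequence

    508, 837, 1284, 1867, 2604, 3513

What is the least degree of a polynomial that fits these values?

329, 447, 583, 737, 909
118, 136, 154, 172
18, 18, 18
The third differences are constant, so the polynomial has degree 3.

3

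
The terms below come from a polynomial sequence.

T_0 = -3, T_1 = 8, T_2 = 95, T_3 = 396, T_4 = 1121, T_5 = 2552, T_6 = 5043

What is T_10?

35207

11 , 87 , 301 , 725 , 1431 , 2491
76 , 214 , 424 , 706 , 1060
138 , 210 , 282 , 354
72 , 72 , 72
Fourth differences constant at 72.
354 + 72 = 426;  1060 + 426 = 1486;  2491 + 1486 = 3977;  5043 + 3977 = 9020
426 + 72 = 498;  1486 + 498 = 1984;  3977 + 1984 = 5961;  9020 + 5961 = 14981
498 + 72 = 570;  1984 + 570 = 2554;  5961 + 2554 = 8515;  14981 + 8515 = 23496
570 + 72 = 642;  2554 + 642 = 3196;  8515 + 3196 = 11711;  23496 + 11711 = 35207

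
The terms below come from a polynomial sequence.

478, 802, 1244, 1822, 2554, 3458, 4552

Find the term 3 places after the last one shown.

First differences: 324  442  578  732  904  1094
Second differences: 118  136  154  172  190
Third differences: 18  18  18  18
Third differences constant at 18.
190 + 18 = 208;  1094 + 208 = 1302;  4552 + 1302 = 5854
208 + 18 = 226;  1302 + 226 = 1528;  5854 + 1528 = 7382
226 + 18 = 244;  1528 + 244 = 1772;  7382 + 1772 = 9154

9154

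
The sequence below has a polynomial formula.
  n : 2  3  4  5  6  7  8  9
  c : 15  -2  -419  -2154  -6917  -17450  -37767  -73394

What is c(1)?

First differences: -17, -417, -1735, -4763, -10533, -20317, -35627
Second differences: -400, -1318, -3028, -5770, -9784, -15310
Third differences: -918, -1710, -2742, -4014, -5526
Fourth differences: -792, -1032, -1272, -1512
Fifth differences: -240, -240, -240
The fifth differences are constant at -240.
Work back: -792 + 240 = -552;  -918 + 552 = -366;  -400 + 366 = -34;  -17 + 34 = 17;  15 − 17 = -2

-2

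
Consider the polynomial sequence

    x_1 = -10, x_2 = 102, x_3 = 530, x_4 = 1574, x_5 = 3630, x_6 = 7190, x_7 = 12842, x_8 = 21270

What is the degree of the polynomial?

4

First differences: 112, 428, 1044, 2056, 3560, 5652, 8428
Second differences: 316, 616, 1012, 1504, 2092, 2776
Third differences: 300, 396, 492, 588, 684
Fourth differences: 96, 96, 96, 96
The fourth differences are constant, so the polynomial has degree 4.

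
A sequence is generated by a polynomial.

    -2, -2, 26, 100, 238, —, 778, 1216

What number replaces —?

458

Using the first 5 terms:
First differences: 0, 28, 74, 138
Second differences: 28, 46, 64
Third differences: 18, 18
Constant third difference = 18.
Extend forward: 64 + 18 = 82;  138 + 82 = 220;  238 + 220 = 458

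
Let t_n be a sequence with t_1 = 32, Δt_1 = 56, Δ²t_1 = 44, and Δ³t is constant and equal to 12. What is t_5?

568

Build the table forward from the leading diagonal:
D3: 12  12  12  12  12
D2: 44  56  68  80  92
D1: 56  100  156  224  304
t: 32  88  188  344  568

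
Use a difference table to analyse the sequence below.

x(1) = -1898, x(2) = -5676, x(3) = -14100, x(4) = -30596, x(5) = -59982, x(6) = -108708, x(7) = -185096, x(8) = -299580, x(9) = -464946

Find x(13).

-1986710

D1: -3778 , -8424 , -16496 , -29386 , -48726 , -76388 , -114484 , -165366
D2: -4646 , -8072 , -12890 , -19340 , -27662 , -38096 , -50882
D3: -3426 , -4818 , -6450 , -8322 , -10434 , -12786
D4: -1392 , -1632 , -1872 , -2112 , -2352
D5: -240 , -240 , -240 , -240
Constant fifth difference = -240, so extend:
-2352 − 240 = -2592;  -12786 − 2592 = -15378;  -50882 − 15378 = -66260;  -165366 − 66260 = -231626;  -464946 − 231626 = -696572
-2592 − 240 = -2832;  -15378 − 2832 = -18210;  -66260 − 18210 = -84470;  -231626 − 84470 = -316096;  -696572 − 316096 = -1012668
-2832 − 240 = -3072;  -18210 − 3072 = -21282;  -84470 − 21282 = -105752;  -316096 − 105752 = -421848;  -1012668 − 421848 = -1434516
-3072 − 240 = -3312;  -21282 − 3312 = -24594;  -105752 − 24594 = -130346;  -421848 − 130346 = -552194;  -1434516 − 552194 = -1986710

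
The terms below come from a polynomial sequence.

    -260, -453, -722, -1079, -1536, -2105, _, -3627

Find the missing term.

Using the first 6 terms:
-193, -269, -357, -457, -569
-76, -88, -100, -112
-12, -12, -12
Constant third difference = -12.
Extend forward: -112 − 12 = -124;  -569 − 124 = -693;  -2105 − 693 = -2798

-2798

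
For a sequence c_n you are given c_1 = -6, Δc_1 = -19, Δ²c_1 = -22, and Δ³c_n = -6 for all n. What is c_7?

Build the table forward from the leading diagonal:
Δ³: -6  -6  -6  -6  -6  -6  -6
Δ²: -22  -28  -34  -40  -46  -52  -58
Δ: -19  -41  -69  -103  -143  -189  -241
c: -6  -25  -66  -135  -238  -381  -570

-570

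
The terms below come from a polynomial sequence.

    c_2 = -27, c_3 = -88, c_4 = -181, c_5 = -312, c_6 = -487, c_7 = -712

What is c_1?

-61, -93, -131, -175, -225
-32, -38, -44, -50
-6, -6, -6
The third differences are constant at -6.
Work back: -32 + 6 = -26;  -61 + 26 = -35;  -27 + 35 = 8

8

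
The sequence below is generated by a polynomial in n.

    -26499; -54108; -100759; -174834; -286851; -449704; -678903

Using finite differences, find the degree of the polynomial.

5

Δ: -27609, -46651, -74075, -112017, -162853, -229199
Δ²: -19042, -27424, -37942, -50836, -66346
Δ³: -8382, -10518, -12894, -15510
Δ⁴: -2136, -2376, -2616
Δ⁵: -240, -240
The fifth differences are constant, so the polynomial has degree 5.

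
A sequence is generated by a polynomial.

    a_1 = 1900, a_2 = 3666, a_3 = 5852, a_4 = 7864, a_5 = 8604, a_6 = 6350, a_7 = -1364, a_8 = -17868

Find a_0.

D1: 1766  2186  2012  740  -2254  -7714  -16504
D2: 420  -174  -1272  -2994  -5460  -8790
D3: -594  -1098  -1722  -2466  -3330
D4: -504  -624  -744  -864
D5: -120  -120  -120
The fifth differences are constant at -120.
Work back: -504 + 120 = -384;  -594 + 384 = -210;  420 + 210 = 630;  1766 − 630 = 1136;  1900 − 1136 = 764

764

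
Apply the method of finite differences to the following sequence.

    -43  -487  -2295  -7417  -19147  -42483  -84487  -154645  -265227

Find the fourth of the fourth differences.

Δ: -444, -1808, -5122, -11730, -23336, -42004, -70158, -110582
Δ²: -1364, -3314, -6608, -11606, -18668, -28154, -40424
Δ³: -1950, -3294, -4998, -7062, -9486, -12270
Δ⁴: -1344, -1704, -2064, -2424, -2784
Δ⁵: -360, -360, -360, -360

-2424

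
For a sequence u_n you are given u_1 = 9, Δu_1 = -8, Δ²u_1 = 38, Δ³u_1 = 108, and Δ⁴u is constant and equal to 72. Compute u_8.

Build the table forward from the leading diagonal:
D4: 72, 72, 72, 72, 72, 72, 72, 72
D3: 108, 180, 252, 324, 396, 468, 540, 612
D2: 38, 146, 326, 578, 902, 1298, 1766, 2306
D1: -8, 30, 176, 502, 1080, 1982, 3280, 5046
u: 9, 1, 31, 207, 709, 1789, 3771, 7051

7051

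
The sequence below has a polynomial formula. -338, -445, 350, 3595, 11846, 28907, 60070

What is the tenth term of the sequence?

318451

First differences: -107  795  3245  8251  17061  31163
Second differences: 902  2450  5006  8810  14102
Third differences: 1548  2556  3804  5292
Fourth differences: 1008  1248  1488
Fifth differences: 240  240
Constant fifth difference = 240, so extend:
1488 + 240 = 1728;  5292 + 1728 = 7020;  14102 + 7020 = 21122;  31163 + 21122 = 52285;  60070 + 52285 = 112355
1728 + 240 = 1968;  7020 + 1968 = 8988;  21122 + 8988 = 30110;  52285 + 30110 = 82395;  112355 + 82395 = 194750
1968 + 240 = 2208;  8988 + 2208 = 11196;  30110 + 11196 = 41306;  82395 + 41306 = 123701;  194750 + 123701 = 318451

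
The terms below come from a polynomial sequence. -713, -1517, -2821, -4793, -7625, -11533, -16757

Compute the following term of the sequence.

-23561

-804, -1304, -1972, -2832, -3908, -5224
-500, -668, -860, -1076, -1316
-168, -192, -216, -240
-24, -24, -24
Constant fourth difference = -24, so extend:
-240 − 24 = -264;  -1316 − 264 = -1580;  -5224 − 1580 = -6804;  -16757 − 6804 = -23561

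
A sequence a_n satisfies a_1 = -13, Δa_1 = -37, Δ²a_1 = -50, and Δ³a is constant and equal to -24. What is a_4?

-298

Build the table forward from the leading diagonal:
Δ³: -24  -24  -24  -24
Δ²: -50  -74  -98  -122
Δ: -37  -87  -161  -259
a: -13  -50  -137  -298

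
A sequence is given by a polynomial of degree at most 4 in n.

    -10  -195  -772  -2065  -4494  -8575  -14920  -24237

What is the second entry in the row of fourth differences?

Δ: -185, -577, -1293, -2429, -4081, -6345, -9317
Δ²: -392, -716, -1136, -1652, -2264, -2972
Δ³: -324, -420, -516, -612, -708
Δ⁴: -96, -96, -96, -96

-96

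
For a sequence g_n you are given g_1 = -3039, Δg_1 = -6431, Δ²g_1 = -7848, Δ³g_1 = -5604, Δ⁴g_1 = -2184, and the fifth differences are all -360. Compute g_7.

Build the table forward from the leading diagonal:
Δ⁵: -360, -360, -360, -360, -360, -360, -360
Δ⁴: -2184, -2544, -2904, -3264, -3624, -3984, -4344
Δ³: -5604, -7788, -10332, -13236, -16500, -20124, -24108
Δ²: -7848, -13452, -21240, -31572, -44808, -61308, -81432
Δ: -6431, -14279, -27731, -48971, -80543, -125351, -186659
g: -3039, -9470, -23749, -51480, -100451, -180994, -306345

-306345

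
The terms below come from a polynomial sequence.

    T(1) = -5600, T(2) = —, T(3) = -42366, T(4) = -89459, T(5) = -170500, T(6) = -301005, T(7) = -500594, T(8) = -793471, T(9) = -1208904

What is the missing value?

Using the last 7 terms:
-47093  -81041  -130505  -199589  -292877  -415433
-33948  -49464  -69084  -93288  -122556
-15516  -19620  -24204  -29268
-4104  -4584  -5064
-480  -480
Constant fifth difference = -480.
Extend backward: -4104 + 480 = -3624;  -15516 + 3624 = -11892;  -33948 + 11892 = -22056;  -47093 + 22056 = -25037;  -42366 + 25037 = -17329

-17329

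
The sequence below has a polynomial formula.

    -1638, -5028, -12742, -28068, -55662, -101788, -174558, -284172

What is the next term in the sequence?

First differences: -3390 , -7714 , -15326 , -27594 , -46126 , -72770 , -109614
Second differences: -4324 , -7612 , -12268 , -18532 , -26644 , -36844
Third differences: -3288 , -4656 , -6264 , -8112 , -10200
Fourth differences: -1368 , -1608 , -1848 , -2088
Fifth differences: -240 , -240 , -240
Fifth differences constant at -240.
-2088 − 240 = -2328;  -10200 − 2328 = -12528;  -36844 − 12528 = -49372;  -109614 − 49372 = -158986;  -284172 − 158986 = -443158

-443158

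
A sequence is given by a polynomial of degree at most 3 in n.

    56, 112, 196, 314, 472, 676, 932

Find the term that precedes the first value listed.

D1: 56  84  118  158  204  256
D2: 28  34  40  46  52
D3: 6  6  6  6
The third differences are constant at 6.
Work back: 28 − 6 = 22;  56 − 22 = 34;  56 − 34 = 22

22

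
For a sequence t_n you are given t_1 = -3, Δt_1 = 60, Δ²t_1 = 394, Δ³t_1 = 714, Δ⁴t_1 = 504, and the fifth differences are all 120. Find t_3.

Build the table forward from the leading diagonal:
Δ⁵: 120, 120, 120
Δ⁴: 504, 624, 744
Δ³: 714, 1218, 1842
Δ²: 394, 1108, 2326
Δ: 60, 454, 1562
t: -3, 57, 511

511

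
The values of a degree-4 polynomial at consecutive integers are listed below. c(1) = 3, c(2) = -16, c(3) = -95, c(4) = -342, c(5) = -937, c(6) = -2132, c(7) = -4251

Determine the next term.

-7690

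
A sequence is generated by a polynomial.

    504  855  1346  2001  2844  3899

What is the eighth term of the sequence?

6741

First differences: 351, 491, 655, 843, 1055
Second differences: 140, 164, 188, 212
Third differences: 24, 24, 24
The third differences are constant (24).
212 + 24 = 236;  1055 + 236 = 1291;  3899 + 1291 = 5190
236 + 24 = 260;  1291 + 260 = 1551;  5190 + 1551 = 6741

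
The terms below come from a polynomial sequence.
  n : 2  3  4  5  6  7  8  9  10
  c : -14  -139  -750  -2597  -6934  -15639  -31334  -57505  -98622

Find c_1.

-9

First differences: -125, -611, -1847, -4337, -8705, -15695, -26171, -41117
Second differences: -486, -1236, -2490, -4368, -6990, -10476, -14946
Third differences: -750, -1254, -1878, -2622, -3486, -4470
Fourth differences: -504, -624, -744, -864, -984
Fifth differences: -120, -120, -120, -120
The fifth differences are constant at -120.
Work back: -504 + 120 = -384;  -750 + 384 = -366;  -486 + 366 = -120;  -125 + 120 = -5;  -14 + 5 = -9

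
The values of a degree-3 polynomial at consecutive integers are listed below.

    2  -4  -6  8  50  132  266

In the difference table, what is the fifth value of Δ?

82

First differences: -6, -2, 14, 42, 82, 134
Second differences: 4, 16, 28, 40, 52
Third differences: 12, 12, 12, 12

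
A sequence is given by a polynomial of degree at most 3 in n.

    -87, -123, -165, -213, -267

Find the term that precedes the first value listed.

-57

First differences: -36, -42, -48, -54
Second differences: -6, -6, -6
The second differences are constant at -6.
Work back: -36 + 6 = -30;  -87 + 30 = -57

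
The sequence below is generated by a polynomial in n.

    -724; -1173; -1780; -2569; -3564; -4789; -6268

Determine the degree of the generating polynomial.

First differences: -449, -607, -789, -995, -1225, -1479
Second differences: -158, -182, -206, -230, -254
Third differences: -24, -24, -24, -24
The third differences are constant, so the polynomial has degree 3.

3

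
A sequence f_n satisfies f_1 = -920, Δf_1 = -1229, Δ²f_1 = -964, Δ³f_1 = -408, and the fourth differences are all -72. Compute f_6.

-21145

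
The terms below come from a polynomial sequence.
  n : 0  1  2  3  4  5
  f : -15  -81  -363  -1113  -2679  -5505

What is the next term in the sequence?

-10131

Δ: -66  -282  -750  -1566  -2826
Δ²: -216  -468  -816  -1260
Δ³: -252  -348  -444
Δ⁴: -96  -96
Constant fourth difference = -96, so extend:
-444 − 96 = -540;  -1260 − 540 = -1800;  -2826 − 1800 = -4626;  -5505 − 4626 = -10131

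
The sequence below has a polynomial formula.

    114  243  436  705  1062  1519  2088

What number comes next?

2781

First differences: 129 , 193 , 269 , 357 , 457 , 569
Second differences: 64 , 76 , 88 , 100 , 112
Third differences: 12 , 12 , 12 , 12
Constant third difference = 12, so extend:
112 + 12 = 124;  569 + 124 = 693;  2088 + 693 = 2781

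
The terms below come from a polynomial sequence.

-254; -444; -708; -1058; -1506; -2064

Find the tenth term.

-5636

D1: -190, -264, -350, -448, -558
D2: -74, -86, -98, -110
D3: -12, -12, -12
The third differences are constant (-12).
-110 − 12 = -122;  -558 − 122 = -680;  -2064 − 680 = -2744
-122 − 12 = -134;  -680 − 134 = -814;  -2744 − 814 = -3558
-134 − 12 = -146;  -814 − 146 = -960;  -3558 − 960 = -4518
-146 − 12 = -158;  -960 − 158 = -1118;  -4518 − 1118 = -5636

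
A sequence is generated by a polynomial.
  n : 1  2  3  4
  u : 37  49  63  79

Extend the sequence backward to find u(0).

27

Δ: 12  14  16
Δ²: 2  2
The second differences are constant at 2.
Work back: 12 − 2 = 10;  37 − 10 = 27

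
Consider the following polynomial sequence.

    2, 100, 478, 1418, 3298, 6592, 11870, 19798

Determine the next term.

98, 378, 940, 1880, 3294, 5278, 7928
280, 562, 940, 1414, 1984, 2650
282, 378, 474, 570, 666
96, 96, 96, 96
The fourth differences are constant (96).
666 + 96 = 762;  2650 + 762 = 3412;  7928 + 3412 = 11340;  19798 + 11340 = 31138

31138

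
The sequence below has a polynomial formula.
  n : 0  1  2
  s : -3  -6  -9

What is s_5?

D1: -3  -3
First differences constant at -3.
-9 − 3 = -12
-12 − 3 = -15
-15 − 3 = -18

-18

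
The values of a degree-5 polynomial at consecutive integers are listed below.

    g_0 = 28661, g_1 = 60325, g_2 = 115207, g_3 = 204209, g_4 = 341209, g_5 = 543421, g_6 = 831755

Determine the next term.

D1: 31664, 54882, 89002, 137000, 202212, 288334
D2: 23218, 34120, 47998, 65212, 86122
D3: 10902, 13878, 17214, 20910
D4: 2976, 3336, 3696
D5: 360, 360
Constant fifth difference = 360, so extend:
3696 + 360 = 4056;  20910 + 4056 = 24966;  86122 + 24966 = 111088;  288334 + 111088 = 399422;  831755 + 399422 = 1231177

1231177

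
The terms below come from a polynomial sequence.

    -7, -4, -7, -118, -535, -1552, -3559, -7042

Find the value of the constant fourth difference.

First differences: 3, -3, -111, -417, -1017, -2007, -3483
Second differences: -6, -108, -306, -600, -990, -1476
Third differences: -102, -198, -294, -390, -486
Fourth differences: -96, -96, -96, -96

-96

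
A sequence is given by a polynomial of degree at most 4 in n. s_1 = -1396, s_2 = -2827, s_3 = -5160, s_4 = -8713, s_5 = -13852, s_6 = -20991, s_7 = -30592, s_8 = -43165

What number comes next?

First differences: -1431, -2333, -3553, -5139, -7139, -9601, -12573
Second differences: -902, -1220, -1586, -2000, -2462, -2972
Third differences: -318, -366, -414, -462, -510
Fourth differences: -48, -48, -48, -48
The fourth differences are constant (-48).
-510 − 48 = -558;  -2972 − 558 = -3530;  -12573 − 3530 = -16103;  -43165 − 16103 = -59268

-59268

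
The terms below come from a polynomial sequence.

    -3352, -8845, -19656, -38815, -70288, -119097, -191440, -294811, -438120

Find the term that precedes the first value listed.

-5493, -10811, -19159, -31473, -48809, -72343, -103371, -143309
-5318, -8348, -12314, -17336, -23534, -31028, -39938
-3030, -3966, -5022, -6198, -7494, -8910
-936, -1056, -1176, -1296, -1416
-120, -120, -120, -120
The fifth differences are constant at -120.
Work back: -936 + 120 = -816;  -3030 + 816 = -2214;  -5318 + 2214 = -3104;  -5493 + 3104 = -2389;  -3352 + 2389 = -963

-963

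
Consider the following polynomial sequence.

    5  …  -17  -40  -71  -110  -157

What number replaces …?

Using the last 5 terms:
-23  -31  -39  -47
-8  -8  -8
Constant second difference = -8.
Extend backward: -23 + 8 = -15;  -17 + 15 = -2

-2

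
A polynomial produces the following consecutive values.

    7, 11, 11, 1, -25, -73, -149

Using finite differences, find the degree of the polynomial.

4, 0, -10, -26, -48, -76
-4, -10, -16, -22, -28
-6, -6, -6, -6
The third differences are constant, so the polynomial has degree 3.

3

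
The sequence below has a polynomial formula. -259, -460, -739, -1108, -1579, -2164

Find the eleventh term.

First differences: -201 , -279 , -369 , -471 , -585
Second differences: -78 , -90 , -102 , -114
Third differences: -12 , -12 , -12
Third differences constant at -12.
-114 − 12 = -126;  -585 − 126 = -711;  -2164 − 711 = -2875
-126 − 12 = -138;  -711 − 138 = -849;  -2875 − 849 = -3724
-138 − 12 = -150;  -849 − 150 = -999;  -3724 − 999 = -4723
-150 − 12 = -162;  -999 − 162 = -1161;  -4723 − 1161 = -5884
-162 − 12 = -174;  -1161 − 174 = -1335;  -5884 − 1335 = -7219

-7219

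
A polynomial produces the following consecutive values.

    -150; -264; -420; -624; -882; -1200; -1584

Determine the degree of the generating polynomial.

3

Δ: -114, -156, -204, -258, -318, -384
Δ²: -42, -48, -54, -60, -66
Δ³: -6, -6, -6, -6
The third differences are constant, so the polynomial has degree 3.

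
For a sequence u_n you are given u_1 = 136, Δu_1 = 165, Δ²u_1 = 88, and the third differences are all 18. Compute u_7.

Build the table forward from the leading diagonal:
D3: 18, 18, 18, 18, 18, 18, 18
D2: 88, 106, 124, 142, 160, 178, 196
D1: 165, 253, 359, 483, 625, 785, 963
u: 136, 301, 554, 913, 1396, 2021, 2806

2806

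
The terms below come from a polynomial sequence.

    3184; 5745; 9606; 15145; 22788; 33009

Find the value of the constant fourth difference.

D1: 2561, 3861, 5539, 7643, 10221
D2: 1300, 1678, 2104, 2578
D3: 378, 426, 474
D4: 48, 48

48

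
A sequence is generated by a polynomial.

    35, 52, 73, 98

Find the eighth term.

238

First differences: 17  21  25
Second differences: 4  4
Second differences constant at 4.
25 + 4 = 29;  98 + 29 = 127
29 + 4 = 33;  127 + 33 = 160
33 + 4 = 37;  160 + 37 = 197
37 + 4 = 41;  197 + 41 = 238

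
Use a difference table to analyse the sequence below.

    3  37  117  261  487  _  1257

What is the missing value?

Using the first 5 terms:
Δ: 34  80  144  226
Δ²: 46  64  82
Δ³: 18  18
Constant third difference = 18.
Extend forward: 82 + 18 = 100;  226 + 100 = 326;  487 + 326 = 813

813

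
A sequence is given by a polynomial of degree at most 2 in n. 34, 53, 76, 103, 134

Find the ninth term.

298

Δ: 19 , 23 , 27 , 31
Δ²: 4 , 4 , 4
Constant second difference = 4, so extend:
31 + 4 = 35;  134 + 35 = 169
35 + 4 = 39;  169 + 39 = 208
39 + 4 = 43;  208 + 43 = 251
43 + 4 = 47;  251 + 47 = 298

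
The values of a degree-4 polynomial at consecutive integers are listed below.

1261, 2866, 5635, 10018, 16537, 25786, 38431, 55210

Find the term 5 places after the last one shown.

1605, 2769, 4383, 6519, 9249, 12645, 16779
1164, 1614, 2136, 2730, 3396, 4134
450, 522, 594, 666, 738
72, 72, 72, 72
Constant fourth difference = 72, so extend:
738 + 72 = 810;  4134 + 810 = 4944;  16779 + 4944 = 21723;  55210 + 21723 = 76933
810 + 72 = 882;  4944 + 882 = 5826;  21723 + 5826 = 27549;  76933 + 27549 = 104482
882 + 72 = 954;  5826 + 954 = 6780;  27549 + 6780 = 34329;  104482 + 34329 = 138811
954 + 72 = 1026;  6780 + 1026 = 7806;  34329 + 7806 = 42135;  138811 + 42135 = 180946
1026 + 72 = 1098;  7806 + 1098 = 8904;  42135 + 8904 = 51039;  180946 + 51039 = 231985

231985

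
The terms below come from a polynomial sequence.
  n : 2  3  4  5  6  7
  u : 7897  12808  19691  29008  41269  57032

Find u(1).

First differences: 4911, 6883, 9317, 12261, 15763
Second differences: 1972, 2434, 2944, 3502
Third differences: 462, 510, 558
Fourth differences: 48, 48
The fourth differences are constant at 48.
Work back: 462 − 48 = 414;  1972 − 414 = 1558;  4911 − 1558 = 3353;  7897 − 3353 = 4544

4544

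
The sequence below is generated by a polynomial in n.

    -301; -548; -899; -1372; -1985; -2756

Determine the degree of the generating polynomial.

3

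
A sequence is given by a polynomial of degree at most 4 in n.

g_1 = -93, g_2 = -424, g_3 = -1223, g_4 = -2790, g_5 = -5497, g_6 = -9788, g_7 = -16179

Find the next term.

-25258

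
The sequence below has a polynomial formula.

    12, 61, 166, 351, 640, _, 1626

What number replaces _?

Using the first 5 terms:
49, 105, 185, 289
56, 80, 104
24, 24
Constant third difference = 24.
Extend forward: 104 + 24 = 128;  289 + 128 = 417;  640 + 417 = 1057

1057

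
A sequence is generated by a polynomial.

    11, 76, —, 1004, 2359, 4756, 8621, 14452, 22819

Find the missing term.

Using the last 6 terms:
1355, 2397, 3865, 5831, 8367
1042, 1468, 1966, 2536
426, 498, 570
72, 72
Constant fourth difference = 72.
Extend backward: 426 − 72 = 354;  1042 − 354 = 688;  1355 − 688 = 667;  1004 − 667 = 337

337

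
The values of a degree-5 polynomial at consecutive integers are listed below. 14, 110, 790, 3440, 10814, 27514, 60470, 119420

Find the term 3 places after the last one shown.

96 , 680 , 2650 , 7374 , 16700 , 32956 , 58950
584 , 1970 , 4724 , 9326 , 16256 , 25994
1386 , 2754 , 4602 , 6930 , 9738
1368 , 1848 , 2328 , 2808
480 , 480 , 480
The fifth differences are constant (480).
2808 + 480 = 3288;  9738 + 3288 = 13026;  25994 + 13026 = 39020;  58950 + 39020 = 97970;  119420 + 97970 = 217390
3288 + 480 = 3768;  13026 + 3768 = 16794;  39020 + 16794 = 55814;  97970 + 55814 = 153784;  217390 + 153784 = 371174
3768 + 480 = 4248;  16794 + 4248 = 21042;  55814 + 21042 = 76856;  153784 + 76856 = 230640;  371174 + 230640 = 601814

601814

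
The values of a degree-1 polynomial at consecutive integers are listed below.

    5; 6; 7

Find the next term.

1 , 1
First differences constant at 1.
7 + 1 = 8

8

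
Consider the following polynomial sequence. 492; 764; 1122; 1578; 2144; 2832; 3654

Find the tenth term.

7044

272 , 358 , 456 , 566 , 688 , 822
86 , 98 , 110 , 122 , 134
12 , 12 , 12 , 12
The third differences are constant (12).
134 + 12 = 146;  822 + 146 = 968;  3654 + 968 = 4622
146 + 12 = 158;  968 + 158 = 1126;  4622 + 1126 = 5748
158 + 12 = 170;  1126 + 170 = 1296;  5748 + 1296 = 7044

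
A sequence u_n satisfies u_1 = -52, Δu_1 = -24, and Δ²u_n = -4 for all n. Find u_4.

-136

Build the table forward from the leading diagonal:
D2: -4, -4, -4, -4
D1: -24, -28, -32, -36
u: -52, -76, -104, -136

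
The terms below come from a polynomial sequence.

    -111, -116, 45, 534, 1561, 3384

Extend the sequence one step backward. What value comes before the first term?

-54

-5, 161, 489, 1027, 1823
166, 328, 538, 796
162, 210, 258
48, 48
The fourth differences are constant at 48.
Work back: 162 − 48 = 114;  166 − 114 = 52;  -5 − 52 = -57;  -111 + 57 = -54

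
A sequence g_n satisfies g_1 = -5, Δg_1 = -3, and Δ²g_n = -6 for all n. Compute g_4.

-32

Build the table forward from the leading diagonal:
Δ²: -6  -6  -6  -6
Δ: -3  -9  -15  -21
g: -5  -8  -17  -32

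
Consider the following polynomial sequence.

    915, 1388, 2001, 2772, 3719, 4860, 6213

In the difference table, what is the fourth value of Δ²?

194

First differences: 473, 613, 771, 947, 1141, 1353
Second differences: 140, 158, 176, 194, 212
Third differences: 18, 18, 18, 18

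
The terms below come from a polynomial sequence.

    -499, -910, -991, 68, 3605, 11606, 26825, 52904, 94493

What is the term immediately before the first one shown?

-160

First differences: -411, -81, 1059, 3537, 8001, 15219, 26079, 41589
Second differences: 330, 1140, 2478, 4464, 7218, 10860, 15510
Third differences: 810, 1338, 1986, 2754, 3642, 4650
Fourth differences: 528, 648, 768, 888, 1008
Fifth differences: 120, 120, 120, 120
The fifth differences are constant at 120.
Work back: 528 − 120 = 408;  810 − 408 = 402;  330 − 402 = -72;  -411 + 72 = -339;  -499 + 339 = -160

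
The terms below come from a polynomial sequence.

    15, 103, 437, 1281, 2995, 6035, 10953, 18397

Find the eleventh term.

63805

D1: 88 , 334 , 844 , 1714 , 3040 , 4918 , 7444
D2: 246 , 510 , 870 , 1326 , 1878 , 2526
D3: 264 , 360 , 456 , 552 , 648
D4: 96 , 96 , 96 , 96
Fourth differences constant at 96.
648 + 96 = 744;  2526 + 744 = 3270;  7444 + 3270 = 10714;  18397 + 10714 = 29111
744 + 96 = 840;  3270 + 840 = 4110;  10714 + 4110 = 14824;  29111 + 14824 = 43935
840 + 96 = 936;  4110 + 936 = 5046;  14824 + 5046 = 19870;  43935 + 19870 = 63805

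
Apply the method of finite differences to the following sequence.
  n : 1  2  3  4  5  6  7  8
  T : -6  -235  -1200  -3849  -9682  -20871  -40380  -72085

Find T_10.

First differences: -229  -965  -2649  -5833  -11189  -19509  -31705
Second differences: -736  -1684  -3184  -5356  -8320  -12196
Third differences: -948  -1500  -2172  -2964  -3876
Fourth differences: -552  -672  -792  -912
Fifth differences: -120  -120  -120
Constant fifth difference = -120, so extend:
-912 − 120 = -1032;  -3876 − 1032 = -4908;  -12196 − 4908 = -17104;  -31705 − 17104 = -48809;  -72085 − 48809 = -120894
-1032 − 120 = -1152;  -4908 − 1152 = -6060;  -17104 − 6060 = -23164;  -48809 − 23164 = -71973;  -120894 − 71973 = -192867

-192867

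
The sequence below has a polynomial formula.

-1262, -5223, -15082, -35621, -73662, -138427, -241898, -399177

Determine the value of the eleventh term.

-1399242

First differences: -3961 , -9859 , -20539 , -38041 , -64765 , -103471 , -157279
Second differences: -5898 , -10680 , -17502 , -26724 , -38706 , -53808
Third differences: -4782 , -6822 , -9222 , -11982 , -15102
Fourth differences: -2040 , -2400 , -2760 , -3120
Fifth differences: -360 , -360 , -360
Fifth differences constant at -360.
-3120 − 360 = -3480;  -15102 − 3480 = -18582;  -53808 − 18582 = -72390;  -157279 − 72390 = -229669;  -399177 − 229669 = -628846
-3480 − 360 = -3840;  -18582 − 3840 = -22422;  -72390 − 22422 = -94812;  -229669 − 94812 = -324481;  -628846 − 324481 = -953327
-3840 − 360 = -4200;  -22422 − 4200 = -26622;  -94812 − 26622 = -121434;  -324481 − 121434 = -445915;  -953327 − 445915 = -1399242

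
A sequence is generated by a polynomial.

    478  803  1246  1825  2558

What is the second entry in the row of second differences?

136

First differences: 325, 443, 579, 733
Second differences: 118, 136, 154
Third differences: 18, 18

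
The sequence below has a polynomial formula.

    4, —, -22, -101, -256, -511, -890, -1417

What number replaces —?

Using the last 6 terms:
Δ: -79, -155, -255, -379, -527
Δ²: -76, -100, -124, -148
Δ³: -24, -24, -24
Constant third difference = -24.
Extend backward: -76 + 24 = -52;  -79 + 52 = -27;  -22 + 27 = 5

5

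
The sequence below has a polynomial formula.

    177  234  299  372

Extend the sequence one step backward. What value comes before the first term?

Δ: 57  65  73
Δ²: 8  8
The second differences are constant at 8.
Work back: 57 − 8 = 49;  177 − 49 = 128

128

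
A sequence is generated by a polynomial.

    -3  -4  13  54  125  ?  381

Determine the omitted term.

232

Using the first 5 terms:
Δ: -1, 17, 41, 71
Δ²: 18, 24, 30
Δ³: 6, 6
Constant third difference = 6.
Extend forward: 30 + 6 = 36;  71 + 36 = 107;  125 + 107 = 232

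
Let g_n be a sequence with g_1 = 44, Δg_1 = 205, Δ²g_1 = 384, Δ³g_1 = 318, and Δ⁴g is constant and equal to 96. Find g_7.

14834

Build the table forward from the leading diagonal:
D4: 96  96  96  96  96  96  96
D3: 318  414  510  606  702  798  894
D2: 384  702  1116  1626  2232  2934  3732
D1: 205  589  1291  2407  4033  6265  9199
g: 44  249  838  2129  4536  8569  14834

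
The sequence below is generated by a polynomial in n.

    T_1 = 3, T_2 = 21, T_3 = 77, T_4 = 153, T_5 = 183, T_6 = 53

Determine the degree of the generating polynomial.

4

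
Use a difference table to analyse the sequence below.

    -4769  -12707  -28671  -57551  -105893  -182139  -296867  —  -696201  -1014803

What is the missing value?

Using the first 7 terms:
First differences: -7938, -15964, -28880, -48342, -76246, -114728
Second differences: -8026, -12916, -19462, -27904, -38482
Third differences: -4890, -6546, -8442, -10578
Fourth differences: -1656, -1896, -2136
Fifth differences: -240, -240
Constant fifth difference = -240.
Extend forward: -2136 − 240 = -2376;  -10578 − 2376 = -12954;  -38482 − 12954 = -51436;  -114728 − 51436 = -166164;  -296867 − 166164 = -463031

-463031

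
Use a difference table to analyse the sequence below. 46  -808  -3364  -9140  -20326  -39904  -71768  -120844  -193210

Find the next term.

First differences: -854, -2556, -5776, -11186, -19578, -31864, -49076, -72366
Second differences: -1702, -3220, -5410, -8392, -12286, -17212, -23290
Third differences: -1518, -2190, -2982, -3894, -4926, -6078
Fourth differences: -672, -792, -912, -1032, -1152
Fifth differences: -120, -120, -120, -120
The fifth differences are constant (-120).
-1152 − 120 = -1272;  -6078 − 1272 = -7350;  -23290 − 7350 = -30640;  -72366 − 30640 = -103006;  -193210 − 103006 = -296216

-296216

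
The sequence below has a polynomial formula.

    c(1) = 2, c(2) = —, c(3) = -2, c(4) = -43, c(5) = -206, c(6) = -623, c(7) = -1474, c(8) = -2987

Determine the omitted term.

1

Using the last 6 terms:
Δ: -41, -163, -417, -851, -1513
Δ²: -122, -254, -434, -662
Δ³: -132, -180, -228
Δ⁴: -48, -48
Constant fourth difference = -48.
Extend backward: -132 + 48 = -84;  -122 + 84 = -38;  -41 + 38 = -3;  -2 + 3 = 1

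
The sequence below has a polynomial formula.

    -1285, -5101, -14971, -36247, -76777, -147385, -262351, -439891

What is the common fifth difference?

-480

First differences: -3816, -9870, -21276, -40530, -70608, -114966, -177540
Second differences: -6054, -11406, -19254, -30078, -44358, -62574
Third differences: -5352, -7848, -10824, -14280, -18216
Fourth differences: -2496, -2976, -3456, -3936
Fifth differences: -480, -480, -480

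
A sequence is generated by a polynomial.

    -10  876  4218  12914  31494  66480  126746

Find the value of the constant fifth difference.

360

Δ: 886, 3342, 8696, 18580, 34986, 60266
Δ²: 2456, 5354, 9884, 16406, 25280
Δ³: 2898, 4530, 6522, 8874
Δ⁴: 1632, 1992, 2352
Δ⁵: 360, 360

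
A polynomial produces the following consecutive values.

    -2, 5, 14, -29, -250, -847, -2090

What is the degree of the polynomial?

D1: 7, 9, -43, -221, -597, -1243
D2: 2, -52, -178, -376, -646
D3: -54, -126, -198, -270
D4: -72, -72, -72
The fourth differences are constant, so the polynomial has degree 4.

4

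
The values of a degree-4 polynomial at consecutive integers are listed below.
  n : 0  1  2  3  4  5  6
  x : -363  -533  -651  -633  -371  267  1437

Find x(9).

10059

D1: -170, -118, 18, 262, 638, 1170
D2: 52, 136, 244, 376, 532
D3: 84, 108, 132, 156
D4: 24, 24, 24
Constant fourth difference = 24, so extend:
156 + 24 = 180;  532 + 180 = 712;  1170 + 712 = 1882;  1437 + 1882 = 3319
180 + 24 = 204;  712 + 204 = 916;  1882 + 916 = 2798;  3319 + 2798 = 6117
204 + 24 = 228;  916 + 228 = 1144;  2798 + 1144 = 3942;  6117 + 3942 = 10059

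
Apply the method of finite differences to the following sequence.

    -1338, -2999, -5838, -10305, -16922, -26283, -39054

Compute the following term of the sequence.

Δ: -1661, -2839, -4467, -6617, -9361, -12771
Δ²: -1178, -1628, -2150, -2744, -3410
Δ³: -450, -522, -594, -666
Δ⁴: -72, -72, -72
The fourth differences are constant (-72).
-666 − 72 = -738;  -3410 − 738 = -4148;  -12771 − 4148 = -16919;  -39054 − 16919 = -55973

-55973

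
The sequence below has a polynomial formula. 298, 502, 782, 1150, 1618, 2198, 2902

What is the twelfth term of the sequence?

D1: 204, 280, 368, 468, 580, 704
D2: 76, 88, 100, 112, 124
D3: 12, 12, 12, 12
Third differences constant at 12.
124 + 12 = 136;  704 + 136 = 840;  2902 + 840 = 3742
136 + 12 = 148;  840 + 148 = 988;  3742 + 988 = 4730
148 + 12 = 160;  988 + 160 = 1148;  4730 + 1148 = 5878
160 + 12 = 172;  1148 + 172 = 1320;  5878 + 1320 = 7198
172 + 12 = 184;  1320 + 184 = 1504;  7198 + 1504 = 8702

8702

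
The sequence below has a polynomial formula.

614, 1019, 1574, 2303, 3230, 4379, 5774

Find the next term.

7439

First differences: 405  555  729  927  1149  1395
Second differences: 150  174  198  222  246
Third differences: 24  24  24  24
Constant third difference = 24, so extend:
246 + 24 = 270;  1395 + 270 = 1665;  5774 + 1665 = 7439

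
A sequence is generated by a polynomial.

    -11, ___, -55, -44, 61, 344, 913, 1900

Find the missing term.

-32

Using the last 6 terms:
11  105  283  569  987
94  178  286  418
84  108  132
24  24
Constant fourth difference = 24.
Extend backward: 84 − 24 = 60;  94 − 60 = 34;  11 − 34 = -23;  -55 + 23 = -32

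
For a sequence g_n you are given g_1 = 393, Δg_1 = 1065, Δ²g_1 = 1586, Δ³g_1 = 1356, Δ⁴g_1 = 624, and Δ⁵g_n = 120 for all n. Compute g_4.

Build the table forward from the leading diagonal:
D5: 120, 120, 120, 120
D4: 624, 744, 864, 984
D3: 1356, 1980, 2724, 3588
D2: 1586, 2942, 4922, 7646
D1: 1065, 2651, 5593, 10515
g: 393, 1458, 4109, 9702

9702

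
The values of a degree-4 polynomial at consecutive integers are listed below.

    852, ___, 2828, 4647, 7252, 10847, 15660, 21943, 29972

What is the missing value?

1615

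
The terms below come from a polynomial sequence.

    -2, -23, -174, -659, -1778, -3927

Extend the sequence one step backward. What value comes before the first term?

First differences: -21  -151  -485  -1119  -2149
Second differences: -130  -334  -634  -1030
Third differences: -204  -300  -396
Fourth differences: -96  -96
The fourth differences are constant at -96.
Work back: -204 + 96 = -108;  -130 + 108 = -22;  -21 + 22 = 1;  -2 − 1 = -3

-3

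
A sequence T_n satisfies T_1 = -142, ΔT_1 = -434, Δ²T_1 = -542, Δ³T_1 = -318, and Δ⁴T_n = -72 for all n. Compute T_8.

Build the table forward from the leading diagonal:
Fourth differences: -72  -72  -72  -72  -72  -72  -72  -72
Third differences: -318  -390  -462  -534  -606  -678  -750  -822
Second differences: -542  -860  -1250  -1712  -2246  -2852  -3530  -4280
First differences: -434  -976  -1836  -3086  -4798  -7044  -9896  -13426
T: -142  -576  -1552  -3388  -6474  -11272  -18316  -28212

-28212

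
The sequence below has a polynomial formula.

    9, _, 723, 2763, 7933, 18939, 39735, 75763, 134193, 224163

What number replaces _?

115

Using the last 8 terms:
2040  5170  11006  20796  36028  58430  89970
3130  5836  9790  15232  22402  31540
2706  3954  5442  7170  9138
1248  1488  1728  1968
240  240  240
Constant fifth difference = 240.
Extend backward: 1248 − 240 = 1008;  2706 − 1008 = 1698;  3130 − 1698 = 1432;  2040 − 1432 = 608;  723 − 608 = 115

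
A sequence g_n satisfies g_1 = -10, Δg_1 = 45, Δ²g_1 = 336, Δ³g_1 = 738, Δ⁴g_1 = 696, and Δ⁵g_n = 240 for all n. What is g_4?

Build the table forward from the leading diagonal:
Fifth differences: 240  240  240  240
Fourth differences: 696  936  1176  1416
Third differences: 738  1434  2370  3546
Second differences: 336  1074  2508  4878
First differences: 45  381  1455  3963
g: -10  35  416  1871

1871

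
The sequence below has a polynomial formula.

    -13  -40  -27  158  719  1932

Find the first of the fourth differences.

72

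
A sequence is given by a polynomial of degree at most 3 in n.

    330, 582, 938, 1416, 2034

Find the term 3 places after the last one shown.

4908

252, 356, 478, 618
104, 122, 140
18, 18
Constant third difference = 18, so extend:
140 + 18 = 158;  618 + 158 = 776;  2034 + 776 = 2810
158 + 18 = 176;  776 + 176 = 952;  2810 + 952 = 3762
176 + 18 = 194;  952 + 194 = 1146;  3762 + 1146 = 4908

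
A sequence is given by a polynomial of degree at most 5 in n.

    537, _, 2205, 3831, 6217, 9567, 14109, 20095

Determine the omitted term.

1159

Using the last 6 terms:
D1: 1626  2386  3350  4542  5986
D2: 760  964  1192  1444
D3: 204  228  252
D4: 24  24
Constant fourth difference = 24.
Extend backward: 204 − 24 = 180;  760 − 180 = 580;  1626 − 580 = 1046;  2205 − 1046 = 1159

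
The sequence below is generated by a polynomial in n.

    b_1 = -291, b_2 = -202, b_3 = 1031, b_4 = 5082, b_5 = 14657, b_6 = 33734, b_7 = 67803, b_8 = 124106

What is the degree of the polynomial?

Δ: 89, 1233, 4051, 9575, 19077, 34069, 56303
Δ²: 1144, 2818, 5524, 9502, 14992, 22234
Δ³: 1674, 2706, 3978, 5490, 7242
Δ⁴: 1032, 1272, 1512, 1752
Δ⁵: 240, 240, 240
The fifth differences are constant, so the polynomial has degree 5.

5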